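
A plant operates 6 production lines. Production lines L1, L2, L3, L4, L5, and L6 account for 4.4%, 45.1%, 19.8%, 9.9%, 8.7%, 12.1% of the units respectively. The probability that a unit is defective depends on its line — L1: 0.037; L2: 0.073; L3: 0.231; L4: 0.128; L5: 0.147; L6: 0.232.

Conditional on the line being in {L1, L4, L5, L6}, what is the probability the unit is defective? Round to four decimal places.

0.1572

Let S = {L1, L4, L5, L6}.
P(S) = 0.044 + 0.099 + 0.087 + 0.121 = 0.351.
P(D ∩ S) = 0.037·0.044 + 0.128·0.099 + 0.147·0.087 + 0.232·0.121 = 0.001628 + 0.012672 + 0.012789 + 0.028072 = 0.055161.
P(D | S) = 0.055161 / 0.351 = 0.157154…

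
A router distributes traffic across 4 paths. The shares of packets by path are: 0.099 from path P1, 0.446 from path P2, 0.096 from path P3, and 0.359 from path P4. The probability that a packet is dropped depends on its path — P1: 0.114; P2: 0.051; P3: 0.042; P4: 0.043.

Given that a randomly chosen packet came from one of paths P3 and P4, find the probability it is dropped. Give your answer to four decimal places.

P(L|S) ≈ 0.0428

Let S = {P3, P4}.
P(S) = 0.096 + 0.359 = 0.455.
P(L ∩ S) = 0.042·0.096 + 0.043·0.359 = 0.004032 + 0.015437 = 0.019469.
P(L | S) = 0.019469 / 0.455 = 0.042789…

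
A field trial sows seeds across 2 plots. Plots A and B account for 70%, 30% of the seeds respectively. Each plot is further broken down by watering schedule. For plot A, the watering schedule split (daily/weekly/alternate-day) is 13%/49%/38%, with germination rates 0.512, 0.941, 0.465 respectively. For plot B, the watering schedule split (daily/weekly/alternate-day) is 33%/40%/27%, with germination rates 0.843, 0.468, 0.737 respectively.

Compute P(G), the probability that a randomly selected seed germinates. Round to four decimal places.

0.6924

P(G|A) = 0.13·0.512 + 0.49·0.941 + 0.38·0.465 = 0.06656 + 0.46109 + 0.1767 = 0.70435
P(G|B) = 0.33·0.843 + 0.4·0.468 + 0.27·0.737 = 0.27819 + 0.1872 + 0.19899 = 0.66438
By total probability over the outer partition,
P(G) = 0.7·0.70435 + 0.3·0.66438
      = 0.493045 + 0.199314 = 0.692359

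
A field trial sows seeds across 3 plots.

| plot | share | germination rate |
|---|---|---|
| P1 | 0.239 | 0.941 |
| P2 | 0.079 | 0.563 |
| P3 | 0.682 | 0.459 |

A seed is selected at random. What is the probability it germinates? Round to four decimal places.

By the law of total probability,
P(G) = P(G|P1)·P(P1) + P(G|P2)·P(P2) + P(G|P3)·P(P3)
      = 0.941·0.239 + 0.563·0.079 + 0.459·0.682
      = 0.224899 + 0.044477 + 0.313038 = 0.582414

0.5824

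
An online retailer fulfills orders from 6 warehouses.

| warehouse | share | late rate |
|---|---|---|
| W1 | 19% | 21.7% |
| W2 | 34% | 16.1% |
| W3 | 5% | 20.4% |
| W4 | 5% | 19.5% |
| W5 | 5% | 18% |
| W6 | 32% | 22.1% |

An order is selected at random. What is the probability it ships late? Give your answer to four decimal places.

P(L) = P(L|W1)·P(W1) + P(L|W2)·P(W2) + P(L|W3)·P(W3) + P(L|W4)·P(W4) + P(L|W5)·P(W5) + P(L|W6)·P(W6)
      = 0.217·0.19 + 0.161·0.34 + 0.204·0.05 + 0.195·0.05 + 0.18·0.05 + 0.221·0.32
      = 0.04123 + 0.05474 + 0.0102 + 0.00975 + 0.009 + 0.07072 = 0.19564

P(L) ≈ 0.1956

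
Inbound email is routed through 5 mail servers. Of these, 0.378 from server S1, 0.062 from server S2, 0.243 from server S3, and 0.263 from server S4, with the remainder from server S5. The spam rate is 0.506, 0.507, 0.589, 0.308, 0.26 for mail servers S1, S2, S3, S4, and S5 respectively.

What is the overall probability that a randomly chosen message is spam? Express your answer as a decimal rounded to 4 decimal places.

P(S5) = 1 − (0.378 + 0.062 + 0.243 + 0.263) = 0.054.
P(S) = P(S|S1)·P(S1) + P(S|S2)·P(S2) + P(S|S3)·P(S3) + P(S|S4)·P(S4) + P(S|S5)·P(S5)
      = 0.506·0.378 + 0.507·0.062 + 0.589·0.243 + 0.308·0.263 + 0.26·0.054
      = 0.191268 + 0.031434 + 0.143127 + 0.081004 + 0.01404 = 0.460873

P(S) ≈ 0.4609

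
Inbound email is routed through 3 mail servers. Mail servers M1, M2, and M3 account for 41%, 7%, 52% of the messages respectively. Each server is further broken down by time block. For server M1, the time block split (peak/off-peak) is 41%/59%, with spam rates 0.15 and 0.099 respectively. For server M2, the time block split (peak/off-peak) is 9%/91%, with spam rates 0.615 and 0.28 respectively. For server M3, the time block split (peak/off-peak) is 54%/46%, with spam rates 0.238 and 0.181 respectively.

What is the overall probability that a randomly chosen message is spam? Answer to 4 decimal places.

P(S) ≈ 0.1810

P(S|M1) = 0.41·0.15 + 0.59·0.099 = 0.0615 + 0.05841 = 0.11991
P(S|M2) = 0.09·0.615 + 0.91·0.28 = 0.05535 + 0.2548 = 0.31015
P(S|M3) = 0.54·0.238 + 0.46·0.181 = 0.12852 + 0.08326 = 0.21178
By total probability over the outer partition,
P(S) = 0.41·0.11991 + 0.07·0.31015 + 0.52·0.21178
      = 0.0491631 + 0.0217105 + 0.1101256 = 0.1809992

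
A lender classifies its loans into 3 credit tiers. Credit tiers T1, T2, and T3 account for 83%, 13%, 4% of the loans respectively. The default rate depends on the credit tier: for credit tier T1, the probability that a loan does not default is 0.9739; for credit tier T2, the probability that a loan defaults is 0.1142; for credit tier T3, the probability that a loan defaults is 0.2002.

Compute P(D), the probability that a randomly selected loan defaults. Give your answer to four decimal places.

P(D) ≈ 0.0445

P(D|T1) = 1 − 0.9739 = 0.0261.
Using total probability over the partition,
P(D) = P(D|T1)·P(T1) + P(D|T2)·P(T2) + P(D|T3)·P(T3)
      = 0.0261·0.83 + 0.1142·0.13 + 0.2002·0.04
      = 0.021663 + 0.014846 + 0.008008 = 0.044517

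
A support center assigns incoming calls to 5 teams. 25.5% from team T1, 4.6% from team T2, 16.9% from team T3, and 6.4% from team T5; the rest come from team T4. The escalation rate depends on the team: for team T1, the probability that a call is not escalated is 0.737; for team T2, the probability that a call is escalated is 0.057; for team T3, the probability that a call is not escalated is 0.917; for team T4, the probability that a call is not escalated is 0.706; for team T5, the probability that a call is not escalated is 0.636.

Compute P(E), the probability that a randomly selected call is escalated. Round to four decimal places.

P(E) ≈ 0.2440

P(T4) = 1 − (0.255 + 0.046 + 0.169 + 0.064) = 0.466.
P(E|T1) = 1 − 0.737 = 0.263.
P(E|T3) = 1 − 0.917 = 0.083.
P(E|T4) = 1 − 0.706 = 0.294.
P(E|T5) = 1 − 0.636 = 0.364.
P(E) = P(E|T1)·P(T1) + P(E|T2)·P(T2) + P(E|T3)·P(T3) + P(E|T4)·P(T4) + P(E|T5)·P(T5)
      = 0.263·0.255 + 0.057·0.046 + 0.083·0.169 + 0.294·0.466 + 0.364·0.064
      = 0.067065 + 0.002622 + 0.014027 + 0.137004 + 0.023296 = 0.244014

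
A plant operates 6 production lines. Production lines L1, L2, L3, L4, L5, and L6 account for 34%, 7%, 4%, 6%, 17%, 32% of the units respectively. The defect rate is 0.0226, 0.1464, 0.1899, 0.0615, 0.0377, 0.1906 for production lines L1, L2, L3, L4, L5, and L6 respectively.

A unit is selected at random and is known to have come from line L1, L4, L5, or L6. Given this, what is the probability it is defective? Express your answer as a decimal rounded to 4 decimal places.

Let S = {L1, L4, L5, L6}.
P(S) = 0.34 + 0.06 + 0.17 + 0.32 = 0.89.
P(D ∩ S) = 0.0226·0.34 + 0.0615·0.06 + 0.0377·0.17 + 0.1906·0.32 = 0.007684 + 0.00369 + 0.006409 + 0.060992 = 0.078775.
P(D | S) = 0.078775 / 0.89 = 0.088511…

P(D|S) ≈ 0.0885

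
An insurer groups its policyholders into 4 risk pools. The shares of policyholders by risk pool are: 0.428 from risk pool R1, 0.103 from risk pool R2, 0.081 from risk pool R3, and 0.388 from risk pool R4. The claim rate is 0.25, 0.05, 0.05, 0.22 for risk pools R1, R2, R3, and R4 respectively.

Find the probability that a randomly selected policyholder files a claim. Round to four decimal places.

0.2016

P(C) = P(C|R1)·P(R1) + P(C|R2)·P(R2) + P(C|R3)·P(R3) + P(C|R4)·P(R4)
      = 0.25·0.428 + 0.05·0.103 + 0.05·0.081 + 0.22·0.388
      = 0.107 + 0.00515 + 0.00405 + 0.08536 = 0.20156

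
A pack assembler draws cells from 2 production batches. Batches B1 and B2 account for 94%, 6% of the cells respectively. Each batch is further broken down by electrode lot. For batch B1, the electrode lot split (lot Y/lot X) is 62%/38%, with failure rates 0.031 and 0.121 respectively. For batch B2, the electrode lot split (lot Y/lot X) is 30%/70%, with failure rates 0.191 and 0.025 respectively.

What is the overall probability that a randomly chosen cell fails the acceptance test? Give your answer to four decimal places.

P(F|B1) = 0.62·0.031 + 0.38·0.121 = 0.01922 + 0.04598 = 0.0652
P(F|B2) = 0.3·0.191 + 0.7·0.025 = 0.0573 + 0.0175 = 0.0748
By total probability over the outer partition,
P(F) = 0.94·0.0652 + 0.06·0.0748
      = 0.061288 + 0.004488 = 0.065776

0.0658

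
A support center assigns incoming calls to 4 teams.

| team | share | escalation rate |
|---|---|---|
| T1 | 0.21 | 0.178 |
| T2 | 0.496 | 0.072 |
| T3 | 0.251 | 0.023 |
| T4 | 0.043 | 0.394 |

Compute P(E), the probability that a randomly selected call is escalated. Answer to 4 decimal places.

0.0958

P(E) = P(E|T1)·P(T1) + P(E|T2)·P(T2) + P(E|T3)·P(T3) + P(E|T4)·P(T4)
      = 0.178·0.21 + 0.072·0.496 + 0.023·0.251 + 0.394·0.043
      = 0.03738 + 0.035712 + 0.005773 + 0.016942 = 0.095807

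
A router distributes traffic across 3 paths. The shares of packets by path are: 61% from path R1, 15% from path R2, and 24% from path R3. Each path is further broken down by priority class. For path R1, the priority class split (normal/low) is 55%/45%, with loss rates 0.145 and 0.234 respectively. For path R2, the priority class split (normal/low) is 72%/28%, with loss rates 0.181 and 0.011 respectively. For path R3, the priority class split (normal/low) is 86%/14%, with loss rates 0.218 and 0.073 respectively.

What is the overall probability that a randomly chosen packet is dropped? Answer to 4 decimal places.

0.1803

P(L|R1) = 0.55·0.145 + 0.45·0.234 = 0.07975 + 0.1053 = 0.18505
P(L|R2) = 0.72·0.181 + 0.28·0.011 = 0.13032 + 0.00308 = 0.1334
P(L|R3) = 0.86·0.218 + 0.14·0.073 = 0.18748 + 0.01022 = 0.1977
By total probability over the outer partition,
P(L) = 0.61·0.18505 + 0.15·0.1334 + 0.24·0.1977
      = 0.1128805 + 0.02001 + 0.047448 = 0.1803385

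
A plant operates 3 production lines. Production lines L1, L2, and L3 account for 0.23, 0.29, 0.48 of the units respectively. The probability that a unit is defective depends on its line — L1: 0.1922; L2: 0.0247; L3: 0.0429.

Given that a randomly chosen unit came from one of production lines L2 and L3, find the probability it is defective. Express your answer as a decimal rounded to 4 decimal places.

P(D|S) ≈ 0.0360

Let S = {L2, L3}.
P(S) = 0.29 + 0.48 = 0.77.
P(D ∩ S) = 0.0247·0.29 + 0.0429·0.48 = 0.007163 + 0.020592 = 0.027755.
P(D | S) = 0.027755 / 0.77 = 0.036045…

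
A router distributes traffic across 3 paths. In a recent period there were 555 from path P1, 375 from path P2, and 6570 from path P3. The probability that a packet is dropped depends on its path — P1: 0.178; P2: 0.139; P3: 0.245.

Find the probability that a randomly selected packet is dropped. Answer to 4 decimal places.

Total: 555 + 375 + 6570 = 7500.
P(P1) = 555/7500 = 0.074. P(P2) = 375/7500 = 0.05. P(P3) = 6570/7500 = 0.876.
P(L) = P(L|P1)·P(P1) + P(L|P2)·P(P2) + P(L|P3)·P(P3)
      = 0.178·0.074 + 0.139·0.05 + 0.245·0.876
      = 0.013172 + 0.00695 + 0.21462 = 0.234742

P(L) ≈ 0.2347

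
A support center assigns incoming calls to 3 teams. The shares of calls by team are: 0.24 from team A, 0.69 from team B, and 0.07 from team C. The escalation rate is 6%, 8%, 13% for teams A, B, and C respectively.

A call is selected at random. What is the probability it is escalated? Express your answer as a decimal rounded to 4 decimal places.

0.0787

P(E) = P(E|A)·P(A) + P(E|B)·P(B) + P(E|C)·P(C)
      = 0.06·0.24 + 0.08·0.69 + 0.13·0.07
      = 0.0144 + 0.0552 + 0.0091 = 0.0787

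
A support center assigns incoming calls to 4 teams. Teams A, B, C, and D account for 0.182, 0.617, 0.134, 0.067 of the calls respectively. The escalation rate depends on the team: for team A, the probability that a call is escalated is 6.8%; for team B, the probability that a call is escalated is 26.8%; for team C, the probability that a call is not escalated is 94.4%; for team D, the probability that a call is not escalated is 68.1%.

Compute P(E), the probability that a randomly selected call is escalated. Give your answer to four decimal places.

P(E|C) = 1 − 0.944 = 0.056.
P(E|D) = 1 − 0.681 = 0.319.
Using total probability over the partition,
P(E) = P(E|A)·P(A) + P(E|B)·P(B) + P(E|C)·P(C) + P(E|D)·P(D)
      = 0.068·0.182 + 0.268·0.617 + 0.056·0.134 + 0.319·0.067
      = 0.012376 + 0.165356 + 0.007504 + 0.021373 = 0.206609

0.2066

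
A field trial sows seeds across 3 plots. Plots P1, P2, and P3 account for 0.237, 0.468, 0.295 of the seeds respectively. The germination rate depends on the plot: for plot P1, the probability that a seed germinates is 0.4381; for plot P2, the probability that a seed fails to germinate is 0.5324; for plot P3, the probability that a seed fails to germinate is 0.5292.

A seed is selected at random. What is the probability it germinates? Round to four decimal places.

P(G|P2) = 1 − 0.5324 = 0.4676.
P(G|P3) = 1 − 0.5292 = 0.4708.
Summing over the partition,
P(G) = P(G|P1)·P(P1) + P(G|P2)·P(P2) + P(G|P3)·P(P3)
      = 0.4381·0.237 + 0.4676·0.468 + 0.4708·0.295
      = 0.1038297 + 0.2188368 + 0.138886 = 0.4615525

P(G) ≈ 0.4616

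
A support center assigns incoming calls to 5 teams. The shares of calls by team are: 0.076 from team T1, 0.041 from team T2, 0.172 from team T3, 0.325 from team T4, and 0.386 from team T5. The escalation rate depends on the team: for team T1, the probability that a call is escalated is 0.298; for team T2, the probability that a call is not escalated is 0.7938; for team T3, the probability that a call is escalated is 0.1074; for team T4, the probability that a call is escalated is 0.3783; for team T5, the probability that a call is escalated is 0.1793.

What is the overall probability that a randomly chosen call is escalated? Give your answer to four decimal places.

P(E) ≈ 0.2417

P(E|T2) = 1 − 0.7938 = 0.2062.
Using total probability over the partition,
P(E) = P(E|T1)·P(T1) + P(E|T2)·P(T2) + P(E|T3)·P(T3) + P(E|T4)·P(T4) + P(E|T5)·P(T5)
      = 0.298·0.076 + 0.2062·0.041 + 0.1074·0.172 + 0.3783·0.325 + 0.1793·0.386
      = 0.022648 + 0.0084542 + 0.0184728 + 0.1229475 + 0.0692098 = 0.2417323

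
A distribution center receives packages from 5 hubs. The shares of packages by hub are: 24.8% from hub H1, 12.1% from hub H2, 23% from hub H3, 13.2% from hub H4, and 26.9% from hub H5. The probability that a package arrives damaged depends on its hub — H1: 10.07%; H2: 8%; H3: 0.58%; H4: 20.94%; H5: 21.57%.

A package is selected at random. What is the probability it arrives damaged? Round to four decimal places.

0.1217

P(D) = P(D|H1)·P(H1) + P(D|H2)·P(H2) + P(D|H3)·P(H3) + P(D|H4)·P(H4) + P(D|H5)·P(H5)
      = 0.1007·0.248 + 0.08·0.121 + 0.0058·0.23 + 0.2094·0.132 + 0.2157·0.269
      = 0.0249736 + 0.00968 + 0.001334 + 0.0276408 + 0.0580233 = 0.1216517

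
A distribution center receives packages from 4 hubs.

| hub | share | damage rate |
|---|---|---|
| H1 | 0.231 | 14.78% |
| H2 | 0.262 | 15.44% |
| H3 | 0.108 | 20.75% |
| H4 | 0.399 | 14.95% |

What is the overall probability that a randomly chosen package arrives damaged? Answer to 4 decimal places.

P(D) = P(D|H1)·P(H1) + P(D|H2)·P(H2) + P(D|H3)·P(H3) + P(D|H4)·P(H4)
      = 0.1478·0.231 + 0.1544·0.262 + 0.2075·0.108 + 0.1495·0.399
      = 0.0341418 + 0.0404528 + 0.02241 + 0.0596505 = 0.1566551

P(D) ≈ 0.1567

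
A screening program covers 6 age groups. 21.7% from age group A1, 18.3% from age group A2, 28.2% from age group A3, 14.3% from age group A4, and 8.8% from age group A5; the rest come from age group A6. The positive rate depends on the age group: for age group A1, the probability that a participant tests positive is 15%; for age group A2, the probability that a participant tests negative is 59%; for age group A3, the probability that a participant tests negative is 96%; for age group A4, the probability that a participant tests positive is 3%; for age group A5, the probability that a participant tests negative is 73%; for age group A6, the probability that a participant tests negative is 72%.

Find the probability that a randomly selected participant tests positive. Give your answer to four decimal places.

P(A6) = 1 − (0.217 + 0.183 + 0.282 + 0.143 + 0.088) = 0.087.
P(T|A2) = 1 − 0.59 = 0.41.
P(T|A3) = 1 − 0.96 = 0.04.
P(T|A5) = 1 − 0.73 = 0.27.
P(T|A6) = 1 − 0.72 = 0.28.
P(T) = P(T|A1)·P(A1) + P(T|A2)·P(A2) + P(T|A3)·P(A3) + P(T|A4)·P(A4) + P(T|A5)·P(A5) + P(T|A6)·P(A6)
      = 0.15·0.217 + 0.41·0.183 + 0.04·0.282 + 0.03·0.143 + 0.27·0.088 + 0.28·0.087
      = 0.03255 + 0.07503 + 0.01128 + 0.00429 + 0.02376 + 0.02436 = 0.17127

P(T) ≈ 0.1713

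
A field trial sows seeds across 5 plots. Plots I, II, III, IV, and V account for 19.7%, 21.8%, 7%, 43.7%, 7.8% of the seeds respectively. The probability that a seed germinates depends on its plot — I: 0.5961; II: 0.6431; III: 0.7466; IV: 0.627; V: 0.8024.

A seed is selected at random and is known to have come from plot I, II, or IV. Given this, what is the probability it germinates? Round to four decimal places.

Let S = {I, II, IV}.
P(S) = 0.197 + 0.218 + 0.437 = 0.852.
P(G ∩ S) = 0.5961·0.197 + 0.6431·0.218 + 0.627·0.437 = 0.1174317 + 0.1401958 + 0.273999 = 0.5316265.
P(G | S) = 0.5316265 / 0.852 = 0.623975…

P(G|S) ≈ 0.6240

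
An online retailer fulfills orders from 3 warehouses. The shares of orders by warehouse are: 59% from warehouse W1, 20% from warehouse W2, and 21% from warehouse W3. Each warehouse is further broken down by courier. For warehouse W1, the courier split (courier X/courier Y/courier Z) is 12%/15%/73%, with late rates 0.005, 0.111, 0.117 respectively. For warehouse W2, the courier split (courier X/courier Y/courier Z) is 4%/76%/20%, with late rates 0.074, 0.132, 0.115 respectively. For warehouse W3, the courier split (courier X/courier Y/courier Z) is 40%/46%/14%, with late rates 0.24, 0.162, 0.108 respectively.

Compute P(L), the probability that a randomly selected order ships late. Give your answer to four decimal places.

0.1248

P(L|W1) = 0.12·0.005 + 0.15·0.111 + 0.73·0.117 = 0.0006 + 0.01665 + 0.08541 = 0.10266
P(L|W2) = 0.04·0.074 + 0.76·0.132 + 0.2·0.115 = 0.00296 + 0.10032 + 0.023 = 0.12628
P(L|W3) = 0.4·0.24 + 0.46·0.162 + 0.14·0.108 = 0.096 + 0.07452 + 0.01512 = 0.18564
By total probability over the outer partition,
P(L) = 0.59·0.10266 + 0.2·0.12628 + 0.21·0.18564
      = 0.0605694 + 0.025256 + 0.0389844 = 0.1248098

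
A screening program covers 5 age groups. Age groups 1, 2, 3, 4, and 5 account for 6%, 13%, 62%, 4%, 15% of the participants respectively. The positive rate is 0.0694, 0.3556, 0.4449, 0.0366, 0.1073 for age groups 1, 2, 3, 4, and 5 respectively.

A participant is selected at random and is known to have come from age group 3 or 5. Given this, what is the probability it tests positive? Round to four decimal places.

Let S = {3, 5}.
P(S) = 0.62 + 0.15 = 0.77.
P(T ∩ S) = 0.4449·0.62 + 0.1073·0.15 = 0.275838 + 0.016095 = 0.291933.
P(T | S) = 0.291933 / 0.77 = 0.379134…

0.3791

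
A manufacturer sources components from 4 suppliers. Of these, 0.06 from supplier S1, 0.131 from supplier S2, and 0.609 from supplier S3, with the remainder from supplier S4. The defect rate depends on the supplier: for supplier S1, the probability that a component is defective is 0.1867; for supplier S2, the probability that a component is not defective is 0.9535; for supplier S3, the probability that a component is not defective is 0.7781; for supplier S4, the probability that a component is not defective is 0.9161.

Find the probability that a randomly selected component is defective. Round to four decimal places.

0.1692

P(S4) = 1 − (0.06 + 0.131 + 0.609) = 0.2.
P(D|S2) = 1 − 0.9535 = 0.0465.
P(D|S3) = 1 − 0.7781 = 0.2219.
P(D|S4) = 1 − 0.9161 = 0.0839.
By the law of total probability,
P(D) = P(D|S1)·P(S1) + P(D|S2)·P(S2) + P(D|S3)·P(S3) + P(D|S4)·P(S4)
      = 0.1867·0.06 + 0.0465·0.131 + 0.2219·0.609 + 0.0839·0.2
      = 0.011202 + 0.0060915 + 0.1351371 + 0.01678 = 0.1692106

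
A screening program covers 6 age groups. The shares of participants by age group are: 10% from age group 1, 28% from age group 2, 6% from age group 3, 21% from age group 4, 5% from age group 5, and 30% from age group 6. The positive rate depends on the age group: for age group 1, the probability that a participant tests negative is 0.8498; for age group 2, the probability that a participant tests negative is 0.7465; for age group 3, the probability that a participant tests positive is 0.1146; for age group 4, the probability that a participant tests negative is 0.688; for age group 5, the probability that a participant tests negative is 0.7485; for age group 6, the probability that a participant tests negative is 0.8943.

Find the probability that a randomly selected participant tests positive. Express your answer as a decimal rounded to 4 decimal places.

P(T|1) = 1 − 0.8498 = 0.1502.
P(T|2) = 1 − 0.7465 = 0.2535.
P(T|4) = 1 − 0.688 = 0.312.
P(T|5) = 1 − 0.7485 = 0.2515.
P(T|6) = 1 − 0.8943 = 0.1057.
P(T) = P(T|1)·P(1) + P(T|2)·P(2) + P(T|3)·P(3) + P(T|4)·P(4) + P(T|5)·P(5) + P(T|6)·P(6)
      = 0.1502·0.1 + 0.2535·0.28 + 0.1146·0.06 + 0.312·0.21 + 0.2515·0.05 + 0.1057·0.3
      = 0.01502 + 0.07098 + 0.006876 + 0.06552 + 0.012575 + 0.03171 = 0.202681

P(T) ≈ 0.2027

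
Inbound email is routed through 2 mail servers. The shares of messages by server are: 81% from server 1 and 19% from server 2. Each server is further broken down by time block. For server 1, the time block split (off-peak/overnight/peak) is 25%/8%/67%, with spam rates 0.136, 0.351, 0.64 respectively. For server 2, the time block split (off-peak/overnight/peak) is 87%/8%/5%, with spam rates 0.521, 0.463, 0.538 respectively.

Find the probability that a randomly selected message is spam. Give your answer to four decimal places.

P(S|1) = 0.25·0.136 + 0.08·0.351 + 0.67·0.64 = 0.034 + 0.02808 + 0.4288 = 0.49088
P(S|2) = 0.87·0.521 + 0.08·0.463 + 0.05·0.538 = 0.45327 + 0.03704 + 0.0269 = 0.51721
By total probability over the outer partition,
P(S) = 0.81·0.49088 + 0.19·0.51721
      = 0.3976128 + 0.0982699 = 0.4958827

0.4959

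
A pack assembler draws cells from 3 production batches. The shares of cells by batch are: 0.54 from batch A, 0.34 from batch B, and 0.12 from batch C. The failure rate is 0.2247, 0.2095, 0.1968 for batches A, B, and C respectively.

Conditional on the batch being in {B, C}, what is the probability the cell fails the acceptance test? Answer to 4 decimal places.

P(F|S) ≈ 0.2062

Let S = {B, C}.
P(S) = 0.34 + 0.12 = 0.46.
P(F ∩ S) = 0.2095·0.34 + 0.1968·0.12 = 0.07123 + 0.023616 = 0.094846.
P(F | S) = 0.094846 / 0.46 = 0.206187…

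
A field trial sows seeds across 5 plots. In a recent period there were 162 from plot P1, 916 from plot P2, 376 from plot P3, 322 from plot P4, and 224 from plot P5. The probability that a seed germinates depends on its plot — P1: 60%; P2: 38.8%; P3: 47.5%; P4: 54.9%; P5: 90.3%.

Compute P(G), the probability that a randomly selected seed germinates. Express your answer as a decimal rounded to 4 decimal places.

Total: 162 + 916 + 376 + 322 + 224 = 2000.
P(P1) = 162/2000 = 0.081. P(P2) = 916/2000 = 0.458. P(P3) = 376/2000 = 0.188. P(P4) = 322/2000 = 0.161. P(P5) = 224/2000 = 0.112.
By the law of total probability,
P(G) = P(G|P1)·P(P1) + P(G|P2)·P(P2) + P(G|P3)·P(P3) + P(G|P4)·P(P4) + P(G|P5)·P(P5)
      = 0.6·0.081 + 0.388·0.458 + 0.475·0.188 + 0.549·0.161 + 0.903·0.112
      = 0.0486 + 0.177704 + 0.0893 + 0.088389 + 0.101136 = 0.505129

P(G) ≈ 0.5051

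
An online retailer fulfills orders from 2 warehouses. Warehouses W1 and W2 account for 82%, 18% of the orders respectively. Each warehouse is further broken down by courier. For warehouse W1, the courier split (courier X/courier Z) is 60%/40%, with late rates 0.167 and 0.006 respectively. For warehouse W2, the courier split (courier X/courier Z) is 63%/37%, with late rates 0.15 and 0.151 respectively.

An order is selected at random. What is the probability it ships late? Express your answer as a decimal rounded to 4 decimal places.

P(L|W1) = 0.6·0.167 + 0.4·0.006 = 0.1002 + 0.0024 = 0.1026
P(L|W2) = 0.63·0.15 + 0.37·0.151 = 0.0945 + 0.05587 = 0.15037
By total probability over the outer partition,
P(L) = 0.82·0.1026 + 0.18·0.15037
      = 0.084132 + 0.0270666 = 0.1111986

P(L) ≈ 0.1112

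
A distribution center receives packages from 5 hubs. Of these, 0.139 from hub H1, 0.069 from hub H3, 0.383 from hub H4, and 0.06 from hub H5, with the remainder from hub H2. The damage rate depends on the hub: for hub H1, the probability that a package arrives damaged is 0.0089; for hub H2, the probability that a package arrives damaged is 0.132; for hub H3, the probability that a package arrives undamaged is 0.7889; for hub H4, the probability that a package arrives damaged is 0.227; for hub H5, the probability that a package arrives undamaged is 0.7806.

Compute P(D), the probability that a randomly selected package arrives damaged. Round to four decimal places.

P(D) ≈ 0.1620

P(H2) = 1 − (0.139 + 0.069 + 0.383 + 0.06) = 0.349.
P(D|H3) = 1 − 0.7889 = 0.2111.
P(D|H5) = 1 − 0.7806 = 0.2194.
By the law of total probability,
P(D) = P(D|H1)·P(H1) + P(D|H2)·P(H2) + P(D|H3)·P(H3) + P(D|H4)·P(H4) + P(D|H5)·P(H5)
      = 0.0089·0.139 + 0.132·0.349 + 0.2111·0.069 + 0.227·0.383 + 0.2194·0.06
      = 0.0012371 + 0.046068 + 0.0145659 + 0.086941 + 0.013164 = 0.161976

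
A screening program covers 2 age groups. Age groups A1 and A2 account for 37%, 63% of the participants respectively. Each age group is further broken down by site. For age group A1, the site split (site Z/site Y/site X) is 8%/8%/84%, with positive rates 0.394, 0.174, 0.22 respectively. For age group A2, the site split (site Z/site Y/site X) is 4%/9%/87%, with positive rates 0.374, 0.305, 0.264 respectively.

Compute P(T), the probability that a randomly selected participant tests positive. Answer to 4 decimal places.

P(T|A1) = 0.08·0.394 + 0.08·0.174 + 0.84·0.22 = 0.03152 + 0.01392 + 0.1848 = 0.23024
P(T|A2) = 0.04·0.374 + 0.09·0.305 + 0.87·0.264 = 0.01496 + 0.02745 + 0.22968 = 0.27209
Then overall,
P(T) = 0.37·0.23024 + 0.63·0.27209
      = 0.0851888 + 0.1714167 = 0.2566055

0.2566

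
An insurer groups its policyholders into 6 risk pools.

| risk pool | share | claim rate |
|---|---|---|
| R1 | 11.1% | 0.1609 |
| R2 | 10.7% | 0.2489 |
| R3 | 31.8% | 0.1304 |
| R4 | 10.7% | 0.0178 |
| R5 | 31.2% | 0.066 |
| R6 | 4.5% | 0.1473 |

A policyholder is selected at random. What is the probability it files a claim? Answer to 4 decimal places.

By the law of total probability,
P(C) = P(C|R1)·P(R1) + P(C|R2)·P(R2) + P(C|R3)·P(R3) + P(C|R4)·P(R4) + P(C|R5)·P(R5) + P(C|R6)·P(R6)
      = 0.1609·0.111 + 0.2489·0.107 + 0.1304·0.318 + 0.0178·0.107 + 0.066·0.312 + 0.1473·0.045
      = 0.0178599 + 0.0266323 + 0.0414672 + 0.0019046 + 0.020592 + 0.0066285 = 0.1150845

P(C) ≈ 0.1151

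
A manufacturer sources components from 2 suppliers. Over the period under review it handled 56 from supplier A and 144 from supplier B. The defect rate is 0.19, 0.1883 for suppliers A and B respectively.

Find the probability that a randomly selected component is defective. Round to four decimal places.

Total: 56 + 144 = 200.
P(A) = 56/200 = 0.28. P(B) = 144/200 = 0.72.
P(D) = P(D|A)·P(A) + P(D|B)·P(B)
      = 0.19·0.28 + 0.1883·0.72
      = 0.0532 + 0.135576 = 0.188776

P(D) ≈ 0.1888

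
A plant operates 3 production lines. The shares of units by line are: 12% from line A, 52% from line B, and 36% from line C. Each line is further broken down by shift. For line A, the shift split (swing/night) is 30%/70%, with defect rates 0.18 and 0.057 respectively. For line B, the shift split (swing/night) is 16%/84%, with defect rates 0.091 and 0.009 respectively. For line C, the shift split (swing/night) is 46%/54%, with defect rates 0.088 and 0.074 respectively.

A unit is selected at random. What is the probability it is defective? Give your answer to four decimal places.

0.0517

P(D|A) = 0.3·0.18 + 0.7·0.057 = 0.054 + 0.0399 = 0.0939
P(D|B) = 0.16·0.091 + 0.84·0.009 = 0.01456 + 0.00756 = 0.02212
P(D|C) = 0.46·0.088 + 0.54·0.074 = 0.04048 + 0.03996 = 0.08044
Then overall,
P(D) = 0.12·0.0939 + 0.52·0.02212 + 0.36·0.08044
      = 0.011268 + 0.0115024 + 0.0289584 = 0.0517288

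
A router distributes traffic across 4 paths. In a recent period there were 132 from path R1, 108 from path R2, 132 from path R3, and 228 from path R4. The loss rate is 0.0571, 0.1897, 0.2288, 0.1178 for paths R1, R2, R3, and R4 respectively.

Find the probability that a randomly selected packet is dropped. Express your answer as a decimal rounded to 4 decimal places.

Total: 132 + 108 + 132 + 228 = 600.
P(R1) = 132/600 = 0.22. P(R2) = 108/600 = 0.18. P(R3) = 132/600 = 0.22. P(R4) = 228/600 = 0.38.
P(L) = P(L|R1)·P(R1) + P(L|R2)·P(R2) + P(L|R3)·P(R3) + P(L|R4)·P(R4)
      = 0.0571·0.22 + 0.1897·0.18 + 0.2288·0.22 + 0.1178·0.38
      = 0.012562 + 0.034146 + 0.050336 + 0.044764 = 0.141808

P(L) ≈ 0.1418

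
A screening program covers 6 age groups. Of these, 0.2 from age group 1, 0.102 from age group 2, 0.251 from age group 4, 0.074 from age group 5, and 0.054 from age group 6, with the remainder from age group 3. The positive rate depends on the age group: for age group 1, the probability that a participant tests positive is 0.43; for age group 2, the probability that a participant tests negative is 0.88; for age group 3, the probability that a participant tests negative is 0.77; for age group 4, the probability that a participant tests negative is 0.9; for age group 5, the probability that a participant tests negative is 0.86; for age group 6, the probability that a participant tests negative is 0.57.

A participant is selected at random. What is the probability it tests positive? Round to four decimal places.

0.2303

P(3) = 1 − (0.2 + 0.102 + 0.251 + 0.074 + 0.054) = 0.319.
P(T|2) = 1 − 0.88 = 0.12.
P(T|3) = 1 − 0.77 = 0.23.
P(T|4) = 1 − 0.9 = 0.1.
P(T|5) = 1 − 0.86 = 0.14.
P(T|6) = 1 − 0.57 = 0.43.
P(T) = P(T|1)·P(1) + P(T|2)·P(2) + P(T|3)·P(3) + P(T|4)·P(4) + P(T|5)·P(5) + P(T|6)·P(6)
      = 0.43·0.2 + 0.12·0.102 + 0.23·0.319 + 0.1·0.251 + 0.14·0.074 + 0.43·0.054
      = 0.086 + 0.01224 + 0.07337 + 0.0251 + 0.01036 + 0.02322 = 0.23029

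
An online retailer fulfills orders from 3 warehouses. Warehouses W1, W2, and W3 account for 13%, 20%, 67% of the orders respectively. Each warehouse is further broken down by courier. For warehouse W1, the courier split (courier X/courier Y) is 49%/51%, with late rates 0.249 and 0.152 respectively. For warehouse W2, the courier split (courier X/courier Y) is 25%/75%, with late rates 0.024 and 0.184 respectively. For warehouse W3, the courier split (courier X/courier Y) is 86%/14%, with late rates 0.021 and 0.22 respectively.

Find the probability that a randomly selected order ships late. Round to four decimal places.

P(L|W1) = 0.49·0.249 + 0.51·0.152 = 0.12201 + 0.07752 = 0.19953
P(L|W2) = 0.25·0.024 + 0.75·0.184 = 0.006 + 0.138 = 0.144
P(L|W3) = 0.86·0.021 + 0.14·0.22 = 0.01806 + 0.0308 = 0.04886
By total probability over the outer partition,
P(L) = 0.13·0.19953 + 0.2·0.144 + 0.67·0.04886
      = 0.0259389 + 0.0288 + 0.0327362 = 0.0874751

0.0875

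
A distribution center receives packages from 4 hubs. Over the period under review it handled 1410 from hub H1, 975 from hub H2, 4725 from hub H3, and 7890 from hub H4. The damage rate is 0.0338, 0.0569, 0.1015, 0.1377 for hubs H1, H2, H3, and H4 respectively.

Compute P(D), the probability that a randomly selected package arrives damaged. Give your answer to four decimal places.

Total: 1410 + 975 + 4725 + 7890 = 15000.
P(H1) = 1410/15000 = 0.094. P(H2) = 975/15000 = 0.065. P(H3) = 4725/15000 = 0.315. P(H4) = 7890/15000 = 0.526.
P(D) = P(D|H1)·P(H1) + P(D|H2)·P(H2) + P(D|H3)·P(H3) + P(D|H4)·P(H4)
      = 0.0338·0.094 + 0.0569·0.065 + 0.1015·0.315 + 0.1377·0.526
      = 0.0031772 + 0.0036985 + 0.0319725 + 0.0724302 = 0.1112784

0.1113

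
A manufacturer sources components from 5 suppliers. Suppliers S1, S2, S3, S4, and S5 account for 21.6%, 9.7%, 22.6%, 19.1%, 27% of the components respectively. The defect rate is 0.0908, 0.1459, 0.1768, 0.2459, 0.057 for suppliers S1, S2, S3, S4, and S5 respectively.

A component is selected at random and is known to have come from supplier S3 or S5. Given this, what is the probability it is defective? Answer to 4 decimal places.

Let S = {S3, S5}.
P(S) = 0.226 + 0.27 = 0.496.
P(D ∩ S) = 0.1768·0.226 + 0.057·0.27 = 0.0399568 + 0.01539 = 0.0553468.
P(D | S) = 0.0553468 / 0.496 = 0.111586…

P(D|S) ≈ 0.1116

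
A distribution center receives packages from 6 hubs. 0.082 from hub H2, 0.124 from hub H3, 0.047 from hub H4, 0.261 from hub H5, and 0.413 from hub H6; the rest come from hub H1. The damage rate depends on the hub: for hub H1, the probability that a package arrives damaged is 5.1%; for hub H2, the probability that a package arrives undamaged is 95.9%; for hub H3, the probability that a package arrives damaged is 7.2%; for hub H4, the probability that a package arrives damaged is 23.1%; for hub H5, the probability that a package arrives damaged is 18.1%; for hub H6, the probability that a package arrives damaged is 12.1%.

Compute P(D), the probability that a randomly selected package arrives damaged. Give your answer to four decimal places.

P(H1) = 1 − (0.082 + 0.124 + 0.047 + 0.261 + 0.413) = 0.073.
P(D|H2) = 1 − 0.959 = 0.041.
Summing over the partition,
P(D) = P(D|H1)·P(H1) + P(D|H2)·P(H2) + P(D|H3)·P(H3) + P(D|H4)·P(H4) + P(D|H5)·P(H5) + P(D|H6)·P(H6)
      = 0.051·0.073 + 0.041·0.082 + 0.072·0.124 + 0.231·0.047 + 0.181·0.261 + 0.121·0.413
      = 0.003723 + 0.003362 + 0.008928 + 0.010857 + 0.047241 + 0.049973 = 0.124084

0.1241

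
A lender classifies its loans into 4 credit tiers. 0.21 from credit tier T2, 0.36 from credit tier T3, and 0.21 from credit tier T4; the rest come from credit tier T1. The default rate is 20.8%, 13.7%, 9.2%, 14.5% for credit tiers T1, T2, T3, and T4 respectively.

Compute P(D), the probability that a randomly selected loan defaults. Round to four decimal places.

P(T1) = 1 − (0.21 + 0.36 + 0.21) = 0.22.
By the law of total probability,
P(D) = P(D|T1)·P(T1) + P(D|T2)·P(T2) + P(D|T3)·P(T3) + P(D|T4)·P(T4)
      = 0.208·0.22 + 0.137·0.21 + 0.092·0.36 + 0.145·0.21
      = 0.04576 + 0.02877 + 0.03312 + 0.03045 = 0.1381

P(D) ≈ 0.1381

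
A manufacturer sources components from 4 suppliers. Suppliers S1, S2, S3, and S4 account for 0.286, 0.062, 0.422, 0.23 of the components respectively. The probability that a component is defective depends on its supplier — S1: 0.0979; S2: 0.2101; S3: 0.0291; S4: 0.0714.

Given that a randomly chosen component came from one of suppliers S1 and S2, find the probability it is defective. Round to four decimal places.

Let S = {S1, S2}.
P(S) = 0.286 + 0.062 = 0.348.
P(D ∩ S) = 0.0979·0.286 + 0.2101·0.062 = 0.0279994 + 0.0130262 = 0.0410256.
P(D | S) = 0.0410256 / 0.348 = 0.117890…

0.1179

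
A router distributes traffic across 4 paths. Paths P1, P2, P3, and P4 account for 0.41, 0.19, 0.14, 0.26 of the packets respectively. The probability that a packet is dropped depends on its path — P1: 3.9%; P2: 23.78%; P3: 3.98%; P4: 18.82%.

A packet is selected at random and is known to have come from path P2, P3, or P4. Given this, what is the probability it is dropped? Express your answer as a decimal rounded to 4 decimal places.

Let S = {P2, P3, P4}.
P(S) = 0.19 + 0.14 + 0.26 = 0.59.
P(L ∩ S) = 0.2378·0.19 + 0.0398·0.14 + 0.1882·0.26 = 0.045182 + 0.005572 + 0.048932 = 0.099686.
P(L | S) = 0.099686 / 0.59 = 0.168959…

0.1690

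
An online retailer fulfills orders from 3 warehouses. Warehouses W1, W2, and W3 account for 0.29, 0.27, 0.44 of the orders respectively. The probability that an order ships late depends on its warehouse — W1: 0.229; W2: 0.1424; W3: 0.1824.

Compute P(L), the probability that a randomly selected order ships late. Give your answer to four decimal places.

P(L) = P(L|W1)·P(W1) + P(L|W2)·P(W2) + P(L|W3)·P(W3)
      = 0.229·0.29 + 0.1424·0.27 + 0.1824·0.44
      = 0.06641 + 0.038448 + 0.080256 = 0.185114

P(L) ≈ 0.1851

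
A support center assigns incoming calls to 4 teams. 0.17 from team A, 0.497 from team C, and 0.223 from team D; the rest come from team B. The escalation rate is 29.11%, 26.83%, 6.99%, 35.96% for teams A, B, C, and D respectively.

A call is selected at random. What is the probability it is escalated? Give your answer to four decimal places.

P(B) = 1 − (0.17 + 0.497 + 0.223) = 0.11.
Using total probability over the partition,
P(E) = P(E|A)·P(A) + P(E|B)·P(B) + P(E|C)·P(C) + P(E|D)·P(D)
      = 0.2911·0.17 + 0.2683·0.11 + 0.0699·0.497 + 0.3596·0.223
      = 0.049487 + 0.029513 + 0.0347403 + 0.0801908 = 0.1939311

0.1939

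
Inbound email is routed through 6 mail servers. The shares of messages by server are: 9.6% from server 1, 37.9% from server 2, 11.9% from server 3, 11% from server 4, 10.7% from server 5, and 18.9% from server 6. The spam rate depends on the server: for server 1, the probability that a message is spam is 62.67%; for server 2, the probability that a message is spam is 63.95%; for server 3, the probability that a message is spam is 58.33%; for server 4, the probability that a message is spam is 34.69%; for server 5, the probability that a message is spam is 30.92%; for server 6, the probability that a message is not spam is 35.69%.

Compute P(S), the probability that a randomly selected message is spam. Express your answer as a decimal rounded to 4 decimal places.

0.5647

P(S|6) = 1 − 0.3569 = 0.6431.
By the law of total probability,
P(S) = P(S|1)·P(1) + P(S|2)·P(2) + P(S|3)·P(3) + P(S|4)·P(4) + P(S|5)·P(5) + P(S|6)·P(6)
      = 0.6267·0.096 + 0.6395·0.379 + 0.5833·0.119 + 0.3469·0.11 + 0.3092·0.107 + 0.6431·0.189
      = 0.0601632 + 0.2423705 + 0.0694127 + 0.038159 + 0.0330844 + 0.1215459 = 0.5647357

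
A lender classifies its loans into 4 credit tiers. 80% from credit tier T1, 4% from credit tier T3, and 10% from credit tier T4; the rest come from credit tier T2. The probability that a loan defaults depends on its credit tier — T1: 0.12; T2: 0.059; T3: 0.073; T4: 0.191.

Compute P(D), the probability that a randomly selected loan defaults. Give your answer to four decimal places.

P(T2) = 1 − (0.8 + 0.04 + 0.1) = 0.06.
By the law of total probability,
P(D) = P(D|T1)·P(T1) + P(D|T2)·P(T2) + P(D|T3)·P(T3) + P(D|T4)·P(T4)
      = 0.12·0.8 + 0.059·0.06 + 0.073·0.04 + 0.191·0.1
      = 0.096 + 0.00354 + 0.00292 + 0.0191 = 0.12156

P(D) ≈ 0.1216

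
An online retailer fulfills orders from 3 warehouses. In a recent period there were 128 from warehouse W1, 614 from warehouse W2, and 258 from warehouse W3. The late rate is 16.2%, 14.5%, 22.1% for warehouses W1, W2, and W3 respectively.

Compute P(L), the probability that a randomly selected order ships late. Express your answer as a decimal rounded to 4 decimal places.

Total: 128 + 614 + 258 = 1000.
P(W1) = 128/1000 = 0.128. P(W2) = 614/1000 = 0.614. P(W3) = 258/1000 = 0.258.
Summing over the partition,
P(L) = P(L|W1)·P(W1) + P(L|W2)·P(W2) + P(L|W3)·P(W3)
      = 0.162·0.128 + 0.145·0.614 + 0.221·0.258
      = 0.020736 + 0.08903 + 0.057018 = 0.166784

P(L) ≈ 0.1668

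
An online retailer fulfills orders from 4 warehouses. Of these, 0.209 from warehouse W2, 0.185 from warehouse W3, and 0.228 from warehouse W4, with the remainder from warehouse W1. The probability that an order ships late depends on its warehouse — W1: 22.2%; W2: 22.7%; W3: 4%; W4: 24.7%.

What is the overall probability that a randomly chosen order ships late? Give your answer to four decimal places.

P(L) ≈ 0.1951

P(W1) = 1 − (0.209 + 0.185 + 0.228) = 0.378.
P(L) = P(L|W1)·P(W1) + P(L|W2)·P(W2) + P(L|W3)·P(W3) + P(L|W4)·P(W4)
      = 0.222·0.378 + 0.227·0.209 + 0.04·0.185 + 0.247·0.228
      = 0.083916 + 0.047443 + 0.0074 + 0.056316 = 0.195075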